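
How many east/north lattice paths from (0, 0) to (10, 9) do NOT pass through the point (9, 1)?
Number of paths = 92288

Total paths from (0, 0) to (10, 9): C(19, 10) = 92378. Paths through (9, 1): (paths (0, 0) → (9, 1)) × (paths (9, 1) → (10, 9)) = C(10, 9) · C(9, 1) = 10 · 9 = 90. Avoidance count = 92378 − 90 = 92288.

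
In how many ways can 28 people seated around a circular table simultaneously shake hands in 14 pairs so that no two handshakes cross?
C_14 = 2674440

These noncrossing handshakes are counted by the Catalan number C_n = (1/(n + 1)) · C(2n, n). For n = 14: C_14 = (1/15) · C(28, 14) = 40116600/15 = 2674440.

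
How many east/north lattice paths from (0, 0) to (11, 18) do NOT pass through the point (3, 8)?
Number of paths = 27377220

Total paths from (0, 0) to (11, 18): C(29, 11) = 34597290. Paths through (3, 8): (paths (0, 0) → (3, 8)) × (paths (3, 8) → (11, 18)) = C(11, 3) · C(18, 8) = 165 · 43758 = 7220070. Avoidance count = 34597290 − 7220070 = 27377220.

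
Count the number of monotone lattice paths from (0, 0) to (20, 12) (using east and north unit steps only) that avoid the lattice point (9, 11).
Number of paths = 223777320

Total paths from (0, 0) to (20, 12): C(32, 20) = 225792840. Paths through (9, 11): (paths (0, 0) → (9, 11)) × (paths (9, 11) → (20, 12)) = C(20, 9) · C(12, 11) = 167960 · 12 = 2015520. Avoidance count = 225792840 − 2015520 = 223777320.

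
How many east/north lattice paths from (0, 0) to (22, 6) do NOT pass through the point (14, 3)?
Number of paths = 264540

Total paths from (0, 0) to (22, 6): C(28, 22) = 376740. Paths through (14, 3): (paths (0, 0) → (14, 3)) × (paths (14, 3) → (22, 6)) = C(17, 14) · C(11, 8) = 680 · 165 = 112200. Avoidance count = 376740 − 112200 = 264540.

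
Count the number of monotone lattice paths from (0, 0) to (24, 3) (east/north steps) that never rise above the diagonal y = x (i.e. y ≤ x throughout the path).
Number of paths = 2574

By the reflection principle (André's argument), the number of monotone paths to (24, 3) with n ≤ m that never go above y = x is C(27, 24) − C(27, 25) = 2925 − 351 = 2574.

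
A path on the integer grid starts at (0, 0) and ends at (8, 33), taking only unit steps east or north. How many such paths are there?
Number of paths = 95548245

A monotone lattice path from (0, 0) to (8, 33) consists of 8 east steps and 33 north steps in some order, so it is determined by which 8 of the 41 steps are east. The count is C(41, 8) = 95548245.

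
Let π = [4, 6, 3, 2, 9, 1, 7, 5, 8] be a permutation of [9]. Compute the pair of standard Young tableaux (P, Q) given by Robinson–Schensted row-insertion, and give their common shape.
P = [1, 5, 7, 8] / [2, 6] / [3, 9] / [4];  Q = [1, 2, 5, 9] / [3, 7] / [4, 8] / [6];  common shape = (4, 2, 2, 1)

Row-insert the values π_1, π_2, … into P one at a time, bumping the leftmost entry strictly greater than the inserted value down to the next row. The recording tableau Q records, in position (i, j), the step at which that cell was added to P.
  Insert 4 (step 1): P = [4];  Q = [1]
  Insert 6 (step 2): P = [4, 6];  Q = [1, 2]
  Insert 3 (step 3): P = [3, 6] / [4];  Q = [1, 2] / [3]
  Insert 2 (step 4): P = [2, 6] / [3] / [4];  Q = [1, 2] / [3] / [4]
  Insert 9 (step 5): P = [2, 6, 9] / [3] / [4];  Q = [1, 2, 5] / [3] / [4]
  Insert 1 (step 6): P = [1, 6, 9] / [2] / [3] / [4];  Q = [1, 2, 5] / [3] / [4] / [6]
  Insert 7 (step 7): P = [1, 6, 7] / [2, 9] / [3] / [4];  Q = [1, 2, 5] / [3, 7] / [4] / [6]
  Insert 5 (step 8): P = [1, 5, 7] / [2, 6] / [3, 9] / [4];  Q = [1, 2, 5] / [3, 7] / [4, 8] / [6]
  Insert 8 (step 9): P = [1, 5, 7, 8] / [2, 6] / [3, 9] / [4];  Q = [1, 2, 5, 9] / [3, 7] / [4, 8] / [6]
Final shape: (4, 2, 2, 1).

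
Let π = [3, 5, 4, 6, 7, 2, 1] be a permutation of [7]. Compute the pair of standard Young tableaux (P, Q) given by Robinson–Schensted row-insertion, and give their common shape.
P = [1, 4, 6, 7] / [2] / [3] / [5];  Q = [1, 2, 4, 5] / [3] / [6] / [7];  common shape = (4, 1, 1, 1)

Row-insert the values π_1, π_2, … into P one at a time, bumping the leftmost entry strictly greater than the inserted value down to the next row. The recording tableau Q records, in position (i, j), the step at which that cell was added to P.
  Insert 3 (step 1): P = [3];  Q = [1]
  Insert 5 (step 2): P = [3, 5];  Q = [1, 2]
  Insert 4 (step 3): P = [3, 4] / [5];  Q = [1, 2] / [3]
  Insert 6 (step 4): P = [3, 4, 6] / [5];  Q = [1, 2, 4] / [3]
  Insert 7 (step 5): P = [3, 4, 6, 7] / [5];  Q = [1, 2, 4, 5] / [3]
  Insert 2 (step 6): P = [2, 4, 6, 7] / [3] / [5];  Q = [1, 2, 4, 5] / [3] / [6]
  Insert 1 (step 7): P = [1, 4, 6, 7] / [2] / [3] / [5];  Q = [1, 2, 4, 5] / [3] / [6] / [7]
Final shape: (4, 1, 1, 1).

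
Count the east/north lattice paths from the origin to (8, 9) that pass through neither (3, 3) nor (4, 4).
Number of paths = 11290

Inclusion–exclusion. Total paths: C(17, 8) = 24310. Through P₁: C(6, 3)·C(11, 5) = 9240. Through P₂: C(8, 4)·C(9, 4) = 8820. Since P₁ is strictly southwest of P₂, a monotone path through both must visit P₁ then P₂; paths through both = C(6, 3)·C(2, 1)·C(9, 4) = 5040. Avoid both = 24310 − 9240 − 8820 + 5040 = 11290.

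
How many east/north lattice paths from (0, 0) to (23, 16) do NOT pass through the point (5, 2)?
Number of paths = 27811113390

Total paths from (0, 0) to (23, 16): C(39, 23) = 37711260990. Paths through (5, 2): (paths (0, 0) → (5, 2)) × (paths (5, 2) → (23, 16)) = C(7, 5) · C(32, 18) = 21 · 471435600 = 9900147600. Avoidance count = 37711260990 − 9900147600 = 27811113390.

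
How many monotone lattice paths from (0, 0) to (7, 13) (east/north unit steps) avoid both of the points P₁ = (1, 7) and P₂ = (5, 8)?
Number of paths = 43941

Inclusion–exclusion. Total paths: C(20, 7) = 77520. Through P₁: C(8, 1)·C(12, 6) = 7392. Through P₂: C(13, 5)·C(7, 2) = 27027. Since P₁ is strictly southwest of P₂, a monotone path through both must visit P₁ then P₂; paths through both = C(8, 1)·C(5, 4)·C(7, 2) = 840. Avoid both = 77520 − 7392 − 27027 + 840 = 43941.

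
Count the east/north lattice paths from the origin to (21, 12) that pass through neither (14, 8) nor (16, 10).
Number of paths = 178037805

Inclusion–exclusion. Total paths: C(33, 21) = 354817320. Through P₁: C(22, 14)·C(11, 7) = 105524100. Through P₂: C(26, 16)·C(7, 5) = 111546435. Since P₁ is strictly southwest of P₂, a monotone path through both must visit P₁ then P₂; paths through both = C(22, 14)·C(4, 2)·C(7, 5) = 40291020. Avoid both = 354817320 − 105524100 − 111546435 + 40291020 = 178037805.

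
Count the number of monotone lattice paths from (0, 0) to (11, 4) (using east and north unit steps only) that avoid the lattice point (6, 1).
Number of paths = 973

Total paths from (0, 0) to (11, 4): C(15, 11) = 1365. Paths through (6, 1): (paths (0, 0) → (6, 1)) × (paths (6, 1) → (11, 4)) = C(7, 6) · C(8, 5) = 7 · 56 = 392. Avoidance count = 1365 − 392 = 973.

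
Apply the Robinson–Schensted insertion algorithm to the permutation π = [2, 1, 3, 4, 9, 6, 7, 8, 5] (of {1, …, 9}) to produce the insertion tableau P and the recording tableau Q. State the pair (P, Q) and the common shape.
P = [1, 3, 4, 5, 7, 8] / [2, 6] / [9];  Q = [1, 3, 4, 5, 7, 8] / [2, 6] / [9];  common shape = (6, 2, 1)

Row-insert the values π_1, π_2, … into P one at a time, bumping the leftmost entry strictly greater than the inserted value down to the next row. The recording tableau Q records, in position (i, j), the step at which that cell was added to P.
  Insert 2 (step 1): P = [2];  Q = [1]
  Insert 1 (step 2): P = [1] / [2];  Q = [1] / [2]
  Insert 3 (step 3): P = [1, 3] / [2];  Q = [1, 3] / [2]
  Insert 4 (step 4): P = [1, 3, 4] / [2];  Q = [1, 3, 4] / [2]
  Insert 9 (step 5): P = [1, 3, 4, 9] / [2];  Q = [1, 3, 4, 5] / [2]
  Insert 6 (step 6): P = [1, 3, 4, 6] / [2, 9];  Q = [1, 3, 4, 5] / [2, 6]
  Insert 7 (step 7): P = [1, 3, 4, 6, 7] / [2, 9];  Q = [1, 3, 4, 5, 7] / [2, 6]
  Insert 8 (step 8): P = [1, 3, 4, 6, 7, 8] / [2, 9];  Q = [1, 3, 4, 5, 7, 8] / [2, 6]
  Insert 5 (step 9): P = [1, 3, 4, 5, 7, 8] / [2, 6] / [9];  Q = [1, 3, 4, 5, 7, 8] / [2, 6] / [9]
Final shape: (6, 2, 1).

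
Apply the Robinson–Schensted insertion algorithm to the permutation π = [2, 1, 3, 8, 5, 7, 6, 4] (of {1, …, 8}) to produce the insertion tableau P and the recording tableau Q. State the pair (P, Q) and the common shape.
P = [1, 3, 4, 6] / [2, 5] / [7] / [8];  Q = [1, 3, 4, 6] / [2, 5] / [7] / [8];  common shape = (4, 2, 1, 1)

Row-insert the values π_1, π_2, … into P one at a time, bumping the leftmost entry strictly greater than the inserted value down to the next row. The recording tableau Q records, in position (i, j), the step at which that cell was added to P.
  Insert 2 (step 1): P = [2];  Q = [1]
  Insert 1 (step 2): P = [1] / [2];  Q = [1] / [2]
  Insert 3 (step 3): P = [1, 3] / [2];  Q = [1, 3] / [2]
  Insert 8 (step 4): P = [1, 3, 8] / [2];  Q = [1, 3, 4] / [2]
  Insert 5 (step 5): P = [1, 3, 5] / [2, 8];  Q = [1, 3, 4] / [2, 5]
  Insert 7 (step 6): P = [1, 3, 5, 7] / [2, 8];  Q = [1, 3, 4, 6] / [2, 5]
  Insert 6 (step 7): P = [1, 3, 5, 6] / [2, 7] / [8];  Q = [1, 3, 4, 6] / [2, 5] / [7]
  Insert 4 (step 8): P = [1, 3, 4, 6] / [2, 5] / [7] / [8];  Q = [1, 3, 4, 6] / [2, 5] / [7] / [8]
Final shape: (4, 2, 1, 1).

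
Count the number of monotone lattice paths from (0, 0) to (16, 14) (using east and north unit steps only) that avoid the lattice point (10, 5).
Number of paths = 130392660

Total paths from (0, 0) to (16, 14): C(30, 16) = 145422675. Paths through (10, 5): (paths (0, 0) → (10, 5)) × (paths (10, 5) → (16, 14)) = C(15, 10) · C(15, 6) = 3003 · 5005 = 15030015. Avoidance count = 145422675 − 15030015 = 130392660.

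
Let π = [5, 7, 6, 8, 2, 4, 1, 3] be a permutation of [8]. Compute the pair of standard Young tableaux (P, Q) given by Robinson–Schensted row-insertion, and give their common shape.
P = [1, 3, 8] / [2, 4] / [5, 6] / [7];  Q = [1, 2, 4] / [3, 6] / [5, 8] / [7];  common shape = (3, 2, 2, 1)

Row-insert the values π_1, π_2, … into P one at a time, bumping the leftmost entry strictly greater than the inserted value down to the next row. The recording tableau Q records, in position (i, j), the step at which that cell was added to P.
  Insert 5 (step 1): P = [5];  Q = [1]
  Insert 7 (step 2): P = [5, 7];  Q = [1, 2]
  Insert 6 (step 3): P = [5, 6] / [7];  Q = [1, 2] / [3]
  Insert 8 (step 4): P = [5, 6, 8] / [7];  Q = [1, 2, 4] / [3]
  Insert 2 (step 5): P = [2, 6, 8] / [5] / [7];  Q = [1, 2, 4] / [3] / [5]
  Insert 4 (step 6): P = [2, 4, 8] / [5, 6] / [7];  Q = [1, 2, 4] / [3, 6] / [5]
  Insert 1 (step 7): P = [1, 4, 8] / [2, 6] / [5] / [7];  Q = [1, 2, 4] / [3, 6] / [5] / [7]
  Insert 3 (step 8): P = [1, 3, 8] / [2, 4] / [5, 6] / [7];  Q = [1, 2, 4] / [3, 6] / [5, 8] / [7]
Final shape: (3, 2, 2, 1).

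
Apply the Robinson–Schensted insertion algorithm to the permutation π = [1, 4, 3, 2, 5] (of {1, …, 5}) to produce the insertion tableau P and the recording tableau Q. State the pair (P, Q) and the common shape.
P = [1, 2, 5] / [3] / [4];  Q = [1, 2, 5] / [3] / [4];  common shape = (3, 1, 1)

Row-insert the values π_1, π_2, … into P one at a time, bumping the leftmost entry strictly greater than the inserted value down to the next row. The recording tableau Q records, in position (i, j), the step at which that cell was added to P.
  Insert 1 (step 1): P = [1];  Q = [1]
  Insert 4 (step 2): P = [1, 4];  Q = [1, 2]
  Insert 3 (step 3): P = [1, 3] / [4];  Q = [1, 2] / [3]
  Insert 2 (step 4): P = [1, 2] / [3] / [4];  Q = [1, 2] / [3] / [4]
  Insert 5 (step 5): P = [1, 2, 5] / [3] / [4];  Q = [1, 2, 5] / [3] / [4]
Final shape: (3, 1, 1).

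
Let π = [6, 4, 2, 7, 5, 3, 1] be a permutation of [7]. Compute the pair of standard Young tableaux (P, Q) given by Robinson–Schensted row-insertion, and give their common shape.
P = [1, 3] / [2, 5] / [4, 7] / [6];  Q = [1, 4] / [2, 5] / [3, 6] / [7];  common shape = (2, 2, 2, 1)

Row-insert the values π_1, π_2, … into P one at a time, bumping the leftmost entry strictly greater than the inserted value down to the next row. The recording tableau Q records, in position (i, j), the step at which that cell was added to P.
  Insert 6 (step 1): P = [6];  Q = [1]
  Insert 4 (step 2): P = [4] / [6];  Q = [1] / [2]
  Insert 2 (step 3): P = [2] / [4] / [6];  Q = [1] / [2] / [3]
  Insert 7 (step 4): P = [2, 7] / [4] / [6];  Q = [1, 4] / [2] / [3]
  Insert 5 (step 5): P = [2, 5] / [4, 7] / [6];  Q = [1, 4] / [2, 5] / [3]
  Insert 3 (step 6): P = [2, 3] / [4, 5] / [6, 7];  Q = [1, 4] / [2, 5] / [3, 6]
  Insert 1 (step 7): P = [1, 3] / [2, 5] / [4, 7] / [6];  Q = [1, 4] / [2, 5] / [3, 6] / [7]
Final shape: (2, 2, 2, 1).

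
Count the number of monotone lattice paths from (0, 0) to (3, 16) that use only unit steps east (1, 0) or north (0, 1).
Number of paths = 969

A monotone lattice path from (0, 0) to (3, 16) consists of 3 east steps and 16 north steps in some order, so it is determined by which 3 of the 19 steps are east. The count is C(19, 3) = 969.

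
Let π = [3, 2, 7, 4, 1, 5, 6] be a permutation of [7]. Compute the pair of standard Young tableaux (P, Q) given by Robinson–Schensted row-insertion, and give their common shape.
P = [1, 4, 5, 6] / [2, 7] / [3];  Q = [1, 3, 6, 7] / [2, 4] / [5];  common shape = (4, 2, 1)

Row-insert the values π_1, π_2, … into P one at a time, bumping the leftmost entry strictly greater than the inserted value down to the next row. The recording tableau Q records, in position (i, j), the step at which that cell was added to P.
  Insert 3 (step 1): P = [3];  Q = [1]
  Insert 2 (step 2): P = [2] / [3];  Q = [1] / [2]
  Insert 7 (step 3): P = [2, 7] / [3];  Q = [1, 3] / [2]
  Insert 4 (step 4): P = [2, 4] / [3, 7];  Q = [1, 3] / [2, 4]
  Insert 1 (step 5): P = [1, 4] / [2, 7] / [3];  Q = [1, 3] / [2, 4] / [5]
  Insert 5 (step 6): P = [1, 4, 5] / [2, 7] / [3];  Q = [1, 3, 6] / [2, 4] / [5]
  Insert 6 (step 7): P = [1, 4, 5, 6] / [2, 7] / [3];  Q = [1, 3, 6, 7] / [2, 4] / [5]
Final shape: (4, 2, 1).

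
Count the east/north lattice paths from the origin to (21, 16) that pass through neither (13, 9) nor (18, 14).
Number of paths = 6214019370

Inclusion–exclusion. Total paths: C(37, 21) = 12875774670. Through P₁: C(22, 13)·C(15, 8) = 3200897700. Through P₂: C(32, 18)·C(5, 3) = 4714356000. Since P₁ is strictly southwest of P₂, a monotone path through both must visit P₁ then P₂; paths through both = C(22, 13)·C(10, 5)·C(5, 3) = 1253498400. Avoid both = 12875774670 − 3200897700 − 4714356000 + 1253498400 = 6214019370.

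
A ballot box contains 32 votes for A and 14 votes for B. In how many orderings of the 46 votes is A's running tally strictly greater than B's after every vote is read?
Strict-lead orderings = 93865125915

Total orderings of the 46 votes with 32 for A: C(46, 32) = 239877544005. By the Bertrand ballot formula (Cycle Lemma / reflection principle), the number of orderings in which A is strictly ahead of B throughout is (p − q)/(p + q) · C(p + q, p) = (32 − 14)/(32 + 14) · 239877544005 = 93865125915.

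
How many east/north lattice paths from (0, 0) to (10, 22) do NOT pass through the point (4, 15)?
Number of paths = 57861024

Total paths from (0, 0) to (10, 22): C(32, 10) = 64512240. Paths through (4, 15): (paths (0, 0) → (4, 15)) × (paths (4, 15) → (10, 22)) = C(19, 4) · C(13, 6) = 3876 · 1716 = 6651216. Avoidance count = 64512240 − 6651216 = 57861024.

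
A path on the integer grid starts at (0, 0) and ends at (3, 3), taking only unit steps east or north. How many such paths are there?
Number of paths = 20

A monotone lattice path from (0, 0) to (3, 3) consists of 3 east steps and 3 north steps in some order, so it is determined by which 3 of the 6 steps are east. The count is C(6, 3) = 20.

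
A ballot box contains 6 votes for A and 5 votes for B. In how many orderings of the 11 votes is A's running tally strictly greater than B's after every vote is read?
Strict-lead orderings = 42

Total orderings of the 11 votes with 6 for A: C(11, 6) = 462. By the Bertrand ballot formula (Cycle Lemma / reflection principle), the number of orderings in which A is strictly ahead of B throughout is (p − q)/(p + q) · C(p + q, p) = (6 − 5)/(6 + 5) · 462 = 42.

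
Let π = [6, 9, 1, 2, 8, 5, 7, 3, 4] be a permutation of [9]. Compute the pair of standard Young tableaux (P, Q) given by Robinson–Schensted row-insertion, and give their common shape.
P = [1, 2, 3, 4] / [5, 7] / [6, 8] / [9];  Q = [1, 2, 5, 7] / [3, 4] / [6, 9] / [8];  common shape = (4, 2, 2, 1)

Row-insert the values π_1, π_2, … into P one at a time, bumping the leftmost entry strictly greater than the inserted value down to the next row. The recording tableau Q records, in position (i, j), the step at which that cell was added to P.
  Insert 6 (step 1): P = [6];  Q = [1]
  Insert 9 (step 2): P = [6, 9];  Q = [1, 2]
  Insert 1 (step 3): P = [1, 9] / [6];  Q = [1, 2] / [3]
  Insert 2 (step 4): P = [1, 2] / [6, 9];  Q = [1, 2] / [3, 4]
  Insert 8 (step 5): P = [1, 2, 8] / [6, 9];  Q = [1, 2, 5] / [3, 4]
  Insert 5 (step 6): P = [1, 2, 5] / [6, 8] / [9];  Q = [1, 2, 5] / [3, 4] / [6]
  Insert 7 (step 7): P = [1, 2, 5, 7] / [6, 8] / [9];  Q = [1, 2, 5, 7] / [3, 4] / [6]
  Insert 3 (step 8): P = [1, 2, 3, 7] / [5, 8] / [6] / [9];  Q = [1, 2, 5, 7] / [3, 4] / [6] / [8]
  Insert 4 (step 9): P = [1, 2, 3, 4] / [5, 7] / [6, 8] / [9];  Q = [1, 2, 5, 7] / [3, 4] / [6, 9] / [8]
Final shape: (4, 2, 2, 1).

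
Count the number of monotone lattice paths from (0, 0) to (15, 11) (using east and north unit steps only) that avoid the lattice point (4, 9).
Number of paths = 7670390

Total paths from (0, 0) to (15, 11): C(26, 15) = 7726160. Paths through (4, 9): (paths (0, 0) → (4, 9)) × (paths (4, 9) → (15, 11)) = C(13, 4) · C(13, 11) = 715 · 78 = 55770. Avoidance count = 7726160 − 55770 = 7670390.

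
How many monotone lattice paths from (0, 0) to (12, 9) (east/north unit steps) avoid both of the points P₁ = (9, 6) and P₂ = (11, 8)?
Number of paths = 102726

Inclusion–exclusion. Total paths: C(21, 12) = 293930. Through P₁: C(15, 9)·C(6, 3) = 100100. Through P₂: C(19, 11)·C(2, 1) = 151164. Since P₁ is strictly southwest of P₂, a monotone path through both must visit P₁ then P₂; paths through both = C(15, 9)·C(4, 2)·C(2, 1) = 60060. Avoid both = 293930 − 100100 − 151164 + 60060 = 102726.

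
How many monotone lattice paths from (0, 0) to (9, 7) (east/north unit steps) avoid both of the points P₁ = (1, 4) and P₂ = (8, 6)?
Number of paths = 4969

Inclusion–exclusion. Total paths: C(16, 9) = 11440. Through P₁: C(5, 1)·C(11, 8) = 825. Through P₂: C(14, 8)·C(2, 1) = 6006. Since P₁ is strictly southwest of P₂, a monotone path through both must visit P₁ then P₂; paths through both = C(5, 1)·C(9, 7)·C(2, 1) = 360. Avoid both = 11440 − 825 − 6006 + 360 = 4969.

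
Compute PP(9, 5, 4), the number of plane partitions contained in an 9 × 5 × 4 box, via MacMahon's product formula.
PP(9, 5, 4) = 23029990984

Evaluate the triple product over i = 1..9, j = 1..5, k = 1..4. The factors are (2/1) · (3/2) · (4/3) · (5/4) · (3/2) · (4/3) · (5/4) · (6/5) · … (180 factors total). The numerators and denominators telescope so the product is an integer; carrying out the multiplication exactly gives PP(9, 5, 4) = 23029990984.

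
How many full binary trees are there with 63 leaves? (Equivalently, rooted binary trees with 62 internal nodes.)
C_62 = 24139737743045626825711458546273312

These full binary trees are counted by the Catalan number C_n = (1/(n + 1)) · C(2n, n). For n = 62: C_62 = (1/63) · C(124, 62) = 1520803477811874490019821888415218656/63 = 24139737743045626825711458546273312.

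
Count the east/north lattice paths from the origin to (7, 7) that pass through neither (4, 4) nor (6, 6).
Number of paths = 1024

Inclusion–exclusion. Total paths: C(14, 7) = 3432. Through P₁: C(8, 4)·C(6, 3) = 1400. Through P₂: C(12, 6)·C(2, 1) = 1848. Since P₁ is strictly southwest of P₂, a monotone path through both must visit P₁ then P₂; paths through both = C(8, 4)·C(4, 2)·C(2, 1) = 840. Avoid both = 3432 − 1400 − 1848 + 840 = 1024.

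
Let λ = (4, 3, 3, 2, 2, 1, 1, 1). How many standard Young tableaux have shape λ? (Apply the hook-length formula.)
# SYT of shape (4, 3, 3, 2, 2, 1, 1, 1) = 1113840

Hook-length formula: f^λ = n! / Π hook(c), product over all cells c of the Young diagram. For λ = (4, 3, 3, 2, 2, 1, 1, 1), n = 17 boxes. Hook lengths by row (left-to-right, top-to-bottom): [11, 7, 4, 1]; [9, 5, 2]; [8, 4, 1]; [6, 2]; [5, 1]; [3]; [2]; [1]. Product of hooks = 319334400. So f^λ = 17! / 319334400 = 355687428096000 / 319334400 = 1113840.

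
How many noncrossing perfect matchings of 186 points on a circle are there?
C_93 = 60960876535340415751462563580829648891969728907438000

These noncrossing handshakes are counted by the Catalan number C_n = (1/(n + 1)) · C(2n, n). For n = 93: C_93 = (1/94) · C(186, 93) = 5730322394321999080637480976597986995845154517299172000/94 = 60960876535340415751462563580829648891969728907438000.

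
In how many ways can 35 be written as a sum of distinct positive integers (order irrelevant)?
q(35) = 585

A partition into distinct parts is a strictly decreasing sequence summing to n. The recurrence d(n, m) = d(n, m−1) + d(n−m, m−1) (use part m at most once) with q(n) = d(n, n) gives q(35) = 585. (Euler's theorem: # distinct-part partitions = # odd-part partitions.)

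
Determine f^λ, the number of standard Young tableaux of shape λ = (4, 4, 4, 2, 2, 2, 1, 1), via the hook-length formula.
# SYT of shape (4, 4, 4, 2, 2, 2, 1, 1) = 35271600

Hook-length formula: f^λ = n! / Π hook(c), product over all cells c of the Young diagram. For λ = (4, 4, 4, 2, 2, 2, 1, 1), n = 20 boxes. Hook lengths by row (left-to-right, top-to-bottom): [11, 8, 4, 3]; [10, 7, 3, 2]; [9, 6, 2, 1]; [6, 3]; [5, 2]; [4, 1]; [2]; [1]. Product of hooks = 68976230400. So f^λ = 20! / 68976230400 = 2432902008176640000 / 68976230400 = 35271600.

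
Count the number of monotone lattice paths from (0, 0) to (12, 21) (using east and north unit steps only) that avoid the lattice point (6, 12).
Number of paths = 261904500

Total paths from (0, 0) to (12, 21): C(33, 12) = 354817320. Paths through (6, 12): (paths (0, 0) → (6, 12)) × (paths (6, 12) → (12, 21)) = C(18, 6) · C(15, 6) = 18564 · 5005 = 92912820. Avoidance count = 354817320 − 92912820 = 261904500.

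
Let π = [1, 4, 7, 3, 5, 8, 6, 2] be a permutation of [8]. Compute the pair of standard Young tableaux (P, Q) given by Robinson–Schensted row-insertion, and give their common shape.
P = [1, 2, 5, 6] / [3, 7, 8] / [4];  Q = [1, 2, 3, 6] / [4, 5, 7] / [8];  common shape = (4, 3, 1)

Row-insert the values π_1, π_2, … into P one at a time, bumping the leftmost entry strictly greater than the inserted value down to the next row. The recording tableau Q records, in position (i, j), the step at which that cell was added to P.
  Insert 1 (step 1): P = [1];  Q = [1]
  Insert 4 (step 2): P = [1, 4];  Q = [1, 2]
  Insert 7 (step 3): P = [1, 4, 7];  Q = [1, 2, 3]
  Insert 3 (step 4): P = [1, 3, 7] / [4];  Q = [1, 2, 3] / [4]
  Insert 5 (step 5): P = [1, 3, 5] / [4, 7];  Q = [1, 2, 3] / [4, 5]
  Insert 8 (step 6): P = [1, 3, 5, 8] / [4, 7];  Q = [1, 2, 3, 6] / [4, 5]
  Insert 6 (step 7): P = [1, 3, 5, 6] / [4, 7, 8];  Q = [1, 2, 3, 6] / [4, 5, 7]
  Insert 2 (step 8): P = [1, 2, 5, 6] / [3, 7, 8] / [4];  Q = [1, 2, 3, 6] / [4, 5, 7] / [8]
Final shape: (4, 3, 1).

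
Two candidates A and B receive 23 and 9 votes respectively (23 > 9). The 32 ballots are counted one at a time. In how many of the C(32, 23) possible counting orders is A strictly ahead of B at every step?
Strict-lead orderings = 12271350

Total orderings of the 32 votes with 23 for A: C(32, 23) = 28048800. By the Bertrand ballot formula (Cycle Lemma / reflection principle), the number of orderings in which A is strictly ahead of B throughout is (p − q)/(p + q) · C(p + q, p) = (23 − 9)/(23 + 9) · 28048800 = 12271350.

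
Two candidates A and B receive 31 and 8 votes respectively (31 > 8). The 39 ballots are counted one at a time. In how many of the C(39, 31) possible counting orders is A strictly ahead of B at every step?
Strict-lead orderings = 36283236

Total orderings of the 39 votes with 31 for A: C(39, 31) = 61523748. By the Bertrand ballot formula (Cycle Lemma / reflection principle), the number of orderings in which A is strictly ahead of B throughout is (p − q)/(p + q) · C(p + q, p) = (31 − 8)/(31 + 8) · 61523748 = 36283236.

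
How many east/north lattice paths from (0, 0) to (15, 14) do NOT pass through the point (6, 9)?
Number of paths = 67538750

Total paths from (0, 0) to (15, 14): C(29, 15) = 77558760. Paths through (6, 9): (paths (0, 0) → (6, 9)) × (paths (6, 9) → (15, 14)) = C(15, 6) · C(14, 9) = 5005 · 2002 = 10020010. Avoidance count = 77558760 − 10020010 = 67538750.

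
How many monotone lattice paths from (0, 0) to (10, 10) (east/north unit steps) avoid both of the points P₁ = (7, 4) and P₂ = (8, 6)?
Number of paths = 126841

Inclusion–exclusion. Total paths: C(20, 10) = 184756. Through P₁: C(11, 7)·C(9, 3) = 27720. Through P₂: C(14, 8)·C(6, 2) = 45045. Since P₁ is strictly southwest of P₂, a monotone path through both must visit P₁ then P₂; paths through both = C(11, 7)·C(3, 1)·C(6, 2) = 14850. Avoid both = 184756 − 27720 − 45045 + 14850 = 126841.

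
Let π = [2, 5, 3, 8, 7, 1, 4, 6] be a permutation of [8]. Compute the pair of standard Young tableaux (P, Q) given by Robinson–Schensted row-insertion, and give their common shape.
P = [1, 3, 4, 6] / [2, 7] / [5, 8];  Q = [1, 2, 4, 8] / [3, 5] / [6, 7];  common shape = (4, 2, 2)

Row-insert the values π_1, π_2, … into P one at a time, bumping the leftmost entry strictly greater than the inserted value down to the next row. The recording tableau Q records, in position (i, j), the step at which that cell was added to P.
  Insert 2 (step 1): P = [2];  Q = [1]
  Insert 5 (step 2): P = [2, 5];  Q = [1, 2]
  Insert 3 (step 3): P = [2, 3] / [5];  Q = [1, 2] / [3]
  Insert 8 (step 4): P = [2, 3, 8] / [5];  Q = [1, 2, 4] / [3]
  Insert 7 (step 5): P = [2, 3, 7] / [5, 8];  Q = [1, 2, 4] / [3, 5]
  Insert 1 (step 6): P = [1, 3, 7] / [2, 8] / [5];  Q = [1, 2, 4] / [3, 5] / [6]
  Insert 4 (step 7): P = [1, 3, 4] / [2, 7] / [5, 8];  Q = [1, 2, 4] / [3, 5] / [6, 7]
  Insert 6 (step 8): P = [1, 3, 4, 6] / [2, 7] / [5, 8];  Q = [1, 2, 4, 8] / [3, 5] / [6, 7]
Final shape: (4, 2, 2).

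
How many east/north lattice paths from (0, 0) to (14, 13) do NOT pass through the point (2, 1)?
Number of paths = 11945832

Total paths from (0, 0) to (14, 13): C(27, 14) = 20058300. Paths through (2, 1): (paths (0, 0) → (2, 1)) × (paths (2, 1) → (14, 13)) = C(3, 2) · C(24, 12) = 3 · 2704156 = 8112468. Avoidance count = 20058300 − 8112468 = 11945832.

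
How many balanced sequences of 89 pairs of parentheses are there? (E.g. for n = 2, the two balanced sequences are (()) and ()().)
C_89 = 254224158304000796523953440778841647086547372026600

These balanced parentheses are counted by the Catalan number C_n = (1/(n + 1)) · C(2n, n). For n = 89: C_89 = (1/90) · C(178, 89) = 22880174247360071687155809670095748237789263482394000/90 = 254224158304000796523953440778841647086547372026600.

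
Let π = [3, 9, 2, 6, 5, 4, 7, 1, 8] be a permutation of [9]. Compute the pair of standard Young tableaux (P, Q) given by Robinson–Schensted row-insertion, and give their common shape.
P = [1, 4, 7, 8] / [2, 5] / [3] / [6] / [9];  Q = [1, 2, 7, 9] / [3, 4] / [5] / [6] / [8];  common shape = (4, 2, 1, 1, 1)

Row-insert the values π_1, π_2, … into P one at a time, bumping the leftmost entry strictly greater than the inserted value down to the next row. The recording tableau Q records, in position (i, j), the step at which that cell was added to P.
  Insert 3 (step 1): P = [3];  Q = [1]
  Insert 9 (step 2): P = [3, 9];  Q = [1, 2]
  Insert 2 (step 3): P = [2, 9] / [3];  Q = [1, 2] / [3]
  Insert 6 (step 4): P = [2, 6] / [3, 9];  Q = [1, 2] / [3, 4]
  Insert 5 (step 5): P = [2, 5] / [3, 6] / [9];  Q = [1, 2] / [3, 4] / [5]
  Insert 4 (step 6): P = [2, 4] / [3, 5] / [6] / [9];  Q = [1, 2] / [3, 4] / [5] / [6]
  Insert 7 (step 7): P = [2, 4, 7] / [3, 5] / [6] / [9];  Q = [1, 2, 7] / [3, 4] / [5] / [6]
  Insert 1 (step 8): P = [1, 4, 7] / [2, 5] / [3] / [6] / [9];  Q = [1, 2, 7] / [3, 4] / [5] / [6] / [8]
  Insert 8 (step 9): P = [1, 4, 7, 8] / [2, 5] / [3] / [6] / [9];  Q = [1, 2, 7, 9] / [3, 4] / [5] / [6] / [8]
Final shape: (4, 2, 1, 1, 1).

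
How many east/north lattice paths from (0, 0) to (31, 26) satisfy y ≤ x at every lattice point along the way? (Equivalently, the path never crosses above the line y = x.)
Number of paths = 2291416680811797

By the reflection principle (André's argument), the number of monotone paths to (31, 26) with n ≤ m that never go above y = x is C(57, 31) − C(57, 32) = 12220888964329584 − 9929472283517787 = 2291416680811797.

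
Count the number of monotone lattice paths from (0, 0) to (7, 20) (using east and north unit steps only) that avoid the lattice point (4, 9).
Number of paths = 627770

Total paths from (0, 0) to (7, 20): C(27, 7) = 888030. Paths through (4, 9): (paths (0, 0) → (4, 9)) × (paths (4, 9) → (7, 20)) = C(13, 4) · C(14, 3) = 715 · 364 = 260260. Avoidance count = 888030 − 260260 = 627770.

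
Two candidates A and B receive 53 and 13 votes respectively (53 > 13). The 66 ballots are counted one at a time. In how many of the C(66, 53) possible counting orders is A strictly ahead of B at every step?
Strict-lead orderings = 12393263030400

Total orderings of the 66 votes with 53 for A: C(66, 53) = 20448884000160. By the Bertrand ballot formula (Cycle Lemma / reflection principle), the number of orderings in which A is strictly ahead of B throughout is (p − q)/(p + q) · C(p + q, p) = (53 − 13)/(53 + 13) · 20448884000160 = 12393263030400.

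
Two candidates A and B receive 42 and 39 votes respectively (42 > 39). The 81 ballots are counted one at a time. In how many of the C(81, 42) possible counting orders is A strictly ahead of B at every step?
Strict-lead orderings = 7491791549361406025200

Total orderings of the 81 votes with 42 for A: C(81, 42) = 202278371832757962680400. By the Bertrand ballot formula (Cycle Lemma / reflection principle), the number of orderings in which A is strictly ahead of B throughout is (p − q)/(p + q) · C(p + q, p) = (42 − 39)/(42 + 39) · 202278371832757962680400 = 7491791549361406025200.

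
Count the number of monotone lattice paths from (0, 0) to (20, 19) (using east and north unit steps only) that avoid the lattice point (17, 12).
Number of paths = 62695752210

Total paths from (0, 0) to (20, 19): C(39, 20) = 68923264410. Paths through (17, 12): (paths (0, 0) → (17, 12)) × (paths (17, 12) → (20, 19)) = C(29, 17) · C(10, 3) = 51895935 · 120 = 6227512200. Avoidance count = 68923264410 − 6227512200 = 62695752210.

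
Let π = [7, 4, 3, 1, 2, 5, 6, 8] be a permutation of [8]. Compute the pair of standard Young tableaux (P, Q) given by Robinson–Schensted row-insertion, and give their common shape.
P = [1, 2, 5, 6, 8] / [3] / [4] / [7];  Q = [1, 5, 6, 7, 8] / [2] / [3] / [4];  common shape = (5, 1, 1, 1)

Row-insert the values π_1, π_2, … into P one at a time, bumping the leftmost entry strictly greater than the inserted value down to the next row. The recording tableau Q records, in position (i, j), the step at which that cell was added to P.
  Insert 7 (step 1): P = [7];  Q = [1]
  Insert 4 (step 2): P = [4] / [7];  Q = [1] / [2]
  Insert 3 (step 3): P = [3] / [4] / [7];  Q = [1] / [2] / [3]
  Insert 1 (step 4): P = [1] / [3] / [4] / [7];  Q = [1] / [2] / [3] / [4]
  Insert 2 (step 5): P = [1, 2] / [3] / [4] / [7];  Q = [1, 5] / [2] / [3] / [4]
  Insert 5 (step 6): P = [1, 2, 5] / [3] / [4] / [7];  Q = [1, 5, 6] / [2] / [3] / [4]
  Insert 6 (step 7): P = [1, 2, 5, 6] / [3] / [4] / [7];  Q = [1, 5, 6, 7] / [2] / [3] / [4]
  Insert 8 (step 8): P = [1, 2, 5, 6, 8] / [3] / [4] / [7];  Q = [1, 5, 6, 7, 8] / [2] / [3] / [4]
Final shape: (5, 1, 1, 1).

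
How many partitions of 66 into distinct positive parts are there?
q(66) = 20132

A partition into distinct parts is a strictly decreasing sequence summing to n. The recurrence d(n, m) = d(n, m−1) + d(n−m, m−1) (use part m at most once) with q(n) = d(n, n) gives q(66) = 20132. (Euler's theorem: # distinct-part partitions = # odd-part partitions.)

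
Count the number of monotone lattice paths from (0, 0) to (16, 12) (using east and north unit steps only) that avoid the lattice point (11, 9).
Number of paths = 21015995

Total paths from (0, 0) to (16, 12): C(28, 16) = 30421755. Paths through (11, 9): (paths (0, 0) → (11, 9)) × (paths (11, 9) → (16, 12)) = C(20, 11) · C(8, 5) = 167960 · 56 = 9405760. Avoidance count = 30421755 − 9405760 = 21015995.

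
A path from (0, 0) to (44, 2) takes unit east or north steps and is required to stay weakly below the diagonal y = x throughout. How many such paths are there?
Number of paths = 989

By the reflection principle (André's argument), the number of monotone paths to (44, 2) with n ≤ m that never go above y = x is C(46, 44) − C(46, 45) = 1035 − 46 = 989.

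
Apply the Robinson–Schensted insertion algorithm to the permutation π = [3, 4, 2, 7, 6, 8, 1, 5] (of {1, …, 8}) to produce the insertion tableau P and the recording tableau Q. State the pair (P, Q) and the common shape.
P = [1, 4, 5, 8] / [2, 6] / [3, 7];  Q = [1, 2, 4, 6] / [3, 5] / [7, 8];  common shape = (4, 2, 2)

Row-insert the values π_1, π_2, … into P one at a time, bumping the leftmost entry strictly greater than the inserted value down to the next row. The recording tableau Q records, in position (i, j), the step at which that cell was added to P.
  Insert 3 (step 1): P = [3];  Q = [1]
  Insert 4 (step 2): P = [3, 4];  Q = [1, 2]
  Insert 2 (step 3): P = [2, 4] / [3];  Q = [1, 2] / [3]
  Insert 7 (step 4): P = [2, 4, 7] / [3];  Q = [1, 2, 4] / [3]
  Insert 6 (step 5): P = [2, 4, 6] / [3, 7];  Q = [1, 2, 4] / [3, 5]
  Insert 8 (step 6): P = [2, 4, 6, 8] / [3, 7];  Q = [1, 2, 4, 6] / [3, 5]
  Insert 1 (step 7): P = [1, 4, 6, 8] / [2, 7] / [3];  Q = [1, 2, 4, 6] / [3, 5] / [7]
  Insert 5 (step 8): P = [1, 4, 5, 8] / [2, 6] / [3, 7];  Q = [1, 2, 4, 6] / [3, 5] / [7, 8]
Final shape: (4, 2, 2).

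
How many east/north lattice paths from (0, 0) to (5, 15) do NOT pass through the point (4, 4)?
Number of paths = 14664

Total paths from (0, 0) to (5, 15): C(20, 5) = 15504. Paths through (4, 4): (paths (0, 0) → (4, 4)) × (paths (4, 4) → (5, 15)) = C(8, 4) · C(12, 1) = 70 · 12 = 840. Avoidance count = 15504 − 840 = 14664.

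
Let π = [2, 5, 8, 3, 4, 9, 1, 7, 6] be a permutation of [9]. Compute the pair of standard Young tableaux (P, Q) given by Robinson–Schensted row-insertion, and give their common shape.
P = [1, 3, 4, 6] / [2, 7, 9] / [5, 8];  Q = [1, 2, 3, 6] / [4, 5, 8] / [7, 9];  common shape = (4, 3, 2)

Row-insert the values π_1, π_2, … into P one at a time, bumping the leftmost entry strictly greater than the inserted value down to the next row. The recording tableau Q records, in position (i, j), the step at which that cell was added to P.
  Insert 2 (step 1): P = [2];  Q = [1]
  Insert 5 (step 2): P = [2, 5];  Q = [1, 2]
  Insert 8 (step 3): P = [2, 5, 8];  Q = [1, 2, 3]
  Insert 3 (step 4): P = [2, 3, 8] / [5];  Q = [1, 2, 3] / [4]
  Insert 4 (step 5): P = [2, 3, 4] / [5, 8];  Q = [1, 2, 3] / [4, 5]
  Insert 9 (step 6): P = [2, 3, 4, 9] / [5, 8];  Q = [1, 2, 3, 6] / [4, 5]
  Insert 1 (step 7): P = [1, 3, 4, 9] / [2, 8] / [5];  Q = [1, 2, 3, 6] / [4, 5] / [7]
  Insert 7 (step 8): P = [1, 3, 4, 7] / [2, 8, 9] / [5];  Q = [1, 2, 3, 6] / [4, 5, 8] / [7]
  Insert 6 (step 9): P = [1, 3, 4, 6] / [2, 7, 9] / [5, 8];  Q = [1, 2, 3, 6] / [4, 5, 8] / [7, 9]
Final shape: (4, 3, 2).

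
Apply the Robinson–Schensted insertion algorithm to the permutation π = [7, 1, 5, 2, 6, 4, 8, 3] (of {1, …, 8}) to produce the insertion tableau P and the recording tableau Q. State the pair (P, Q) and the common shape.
P = [1, 2, 3, 8] / [4, 6] / [5] / [7];  Q = [1, 3, 5, 7] / [2, 6] / [4] / [8];  common shape = (4, 2, 1, 1)

Row-insert the values π_1, π_2, … into P one at a time, bumping the leftmost entry strictly greater than the inserted value down to the next row. The recording tableau Q records, in position (i, j), the step at which that cell was added to P.
  Insert 7 (step 1): P = [7];  Q = [1]
  Insert 1 (step 2): P = [1] / [7];  Q = [1] / [2]
  Insert 5 (step 3): P = [1, 5] / [7];  Q = [1, 3] / [2]
  Insert 2 (step 4): P = [1, 2] / [5] / [7];  Q = [1, 3] / [2] / [4]
  Insert 6 (step 5): P = [1, 2, 6] / [5] / [7];  Q = [1, 3, 5] / [2] / [4]
  Insert 4 (step 6): P = [1, 2, 4] / [5, 6] / [7];  Q = [1, 3, 5] / [2, 6] / [4]
  Insert 8 (step 7): P = [1, 2, 4, 8] / [5, 6] / [7];  Q = [1, 3, 5, 7] / [2, 6] / [4]
  Insert 3 (step 8): P = [1, 2, 3, 8] / [4, 6] / [5] / [7];  Q = [1, 3, 5, 7] / [2, 6] / [4] / [8]
Final shape: (4, 2, 1, 1).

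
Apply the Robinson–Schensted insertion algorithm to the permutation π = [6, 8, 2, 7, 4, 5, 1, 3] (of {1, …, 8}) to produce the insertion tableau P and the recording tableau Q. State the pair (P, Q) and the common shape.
P = [1, 3, 5] / [2, 4] / [6, 7] / [8];  Q = [1, 2, 6] / [3, 4] / [5, 8] / [7];  common shape = (3, 2, 2, 1)

Row-insert the values π_1, π_2, … into P one at a time, bumping the leftmost entry strictly greater than the inserted value down to the next row. The recording tableau Q records, in position (i, j), the step at which that cell was added to P.
  Insert 6 (step 1): P = [6];  Q = [1]
  Insert 8 (step 2): P = [6, 8];  Q = [1, 2]
  Insert 2 (step 3): P = [2, 8] / [6];  Q = [1, 2] / [3]
  Insert 7 (step 4): P = [2, 7] / [6, 8];  Q = [1, 2] / [3, 4]
  Insert 4 (step 5): P = [2, 4] / [6, 7] / [8];  Q = [1, 2] / [3, 4] / [5]
  Insert 5 (step 6): P = [2, 4, 5] / [6, 7] / [8];  Q = [1, 2, 6] / [3, 4] / [5]
  Insert 1 (step 7): P = [1, 4, 5] / [2, 7] / [6] / [8];  Q = [1, 2, 6] / [3, 4] / [5] / [7]
  Insert 3 (step 8): P = [1, 3, 5] / [2, 4] / [6, 7] / [8];  Q = [1, 2, 6] / [3, 4] / [5, 8] / [7]
Final shape: (3, 2, 2, 1).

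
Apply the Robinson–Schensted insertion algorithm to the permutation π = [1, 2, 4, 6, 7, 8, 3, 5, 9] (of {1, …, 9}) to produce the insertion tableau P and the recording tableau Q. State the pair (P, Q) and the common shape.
P = [1, 2, 3, 5, 7, 8, 9] / [4, 6];  Q = [1, 2, 3, 4, 5, 6, 9] / [7, 8];  common shape = (7, 2)

Row-insert the values π_1, π_2, … into P one at a time, bumping the leftmost entry strictly greater than the inserted value down to the next row. The recording tableau Q records, in position (i, j), the step at which that cell was added to P.
  Insert 1 (step 1): P = [1];  Q = [1]
  Insert 2 (step 2): P = [1, 2];  Q = [1, 2]
  Insert 4 (step 3): P = [1, 2, 4];  Q = [1, 2, 3]
  Insert 6 (step 4): P = [1, 2, 4, 6];  Q = [1, 2, 3, 4]
  Insert 7 (step 5): P = [1, 2, 4, 6, 7];  Q = [1, 2, 3, 4, 5]
  Insert 8 (step 6): P = [1, 2, 4, 6, 7, 8];  Q = [1, 2, 3, 4, 5, 6]
  Insert 3 (step 7): P = [1, 2, 3, 6, 7, 8] / [4];  Q = [1, 2, 3, 4, 5, 6] / [7]
  Insert 5 (step 8): P = [1, 2, 3, 5, 7, 8] / [4, 6];  Q = [1, 2, 3, 4, 5, 6] / [7, 8]
  Insert 9 (step 9): P = [1, 2, 3, 5, 7, 8, 9] / [4, 6];  Q = [1, 2, 3, 4, 5, 6, 9] / [7, 8]
Final shape: (7, 2).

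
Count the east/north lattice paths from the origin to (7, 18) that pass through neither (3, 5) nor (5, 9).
Number of paths = 283510

Inclusion–exclusion. Total paths: C(25, 7) = 480700. Through P₁: C(8, 3)·C(17, 4) = 133280. Through P₂: C(14, 5)·C(11, 2) = 110110. Since P₁ is strictly southwest of P₂, a monotone path through both must visit P₁ then P₂; paths through both = C(8, 3)·C(6, 2)·C(11, 2) = 46200. Avoid both = 480700 − 133280 − 110110 + 46200 = 283510.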